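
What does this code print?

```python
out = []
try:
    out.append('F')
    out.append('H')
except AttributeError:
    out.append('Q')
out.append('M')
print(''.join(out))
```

Execution trace: 'F' (try body) → 'H' (try body, no exception) → 'M' (after the try/except). Output: FHM

Answer: FHM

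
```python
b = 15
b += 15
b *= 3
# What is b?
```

Trace:
`b = 15` → b = 15
`b += 15` → b = 30
`b *= 3` → b = 90
So b = 90

Answer: 90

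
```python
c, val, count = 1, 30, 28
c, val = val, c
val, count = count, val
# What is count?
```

Trace:
`c, val, count = 1, 30, 28` → c = 1; val = 30; count = 28
`c, val = val, c` → c = 30; val = 1
`val, count = count, val` → val = 28; count = 1
So count = 1

Answer: 1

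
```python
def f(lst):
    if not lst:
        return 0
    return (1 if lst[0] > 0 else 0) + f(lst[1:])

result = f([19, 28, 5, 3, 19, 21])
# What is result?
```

Count of positive elements in [19, 28, 5, 3, 19, 21] = 6

Answer: 6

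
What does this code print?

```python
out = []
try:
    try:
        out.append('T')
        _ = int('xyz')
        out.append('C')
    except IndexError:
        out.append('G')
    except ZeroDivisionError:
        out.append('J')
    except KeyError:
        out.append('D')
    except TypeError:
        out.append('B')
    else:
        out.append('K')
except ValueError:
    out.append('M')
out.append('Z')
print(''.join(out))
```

Execution trace: 'T' (try body) → 'M' (outer except ValueError) → 'Z' (after the try/except). Output: TMZ

Answer: TMZ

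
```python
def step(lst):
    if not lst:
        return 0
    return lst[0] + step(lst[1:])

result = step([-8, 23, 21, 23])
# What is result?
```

(-8) + 23 + 21 + 23 + 0 = 59

Answer: 59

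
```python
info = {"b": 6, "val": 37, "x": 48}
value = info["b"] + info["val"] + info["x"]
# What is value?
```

Trace:
`info = {"b": 6, "val": 37, "x": 48}` → info = {'b': 6, 'val': 37, 'x': 48}
`value = info["b"] + info["val"] + info["x"]` → value = 91
So value = 91

Answer: 91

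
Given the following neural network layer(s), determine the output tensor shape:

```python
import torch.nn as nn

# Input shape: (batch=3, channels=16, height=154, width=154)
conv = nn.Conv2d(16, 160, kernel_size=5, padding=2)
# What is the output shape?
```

Input: (3, 16, 154, 154) -> Output: (3, 160, 154, 154)

Answer: (3, 160, 154, 154)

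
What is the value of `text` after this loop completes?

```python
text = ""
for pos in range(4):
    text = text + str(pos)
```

Concatenate digits 0 to 3
`text` takes the values: "" → "0" → "01" → "012" → "0123"

Answer: "0123"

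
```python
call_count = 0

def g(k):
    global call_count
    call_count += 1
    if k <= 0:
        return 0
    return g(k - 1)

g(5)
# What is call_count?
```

Linear recursion stepping by 1: 6 calls from k=5 down to ≤0.

Answer: 6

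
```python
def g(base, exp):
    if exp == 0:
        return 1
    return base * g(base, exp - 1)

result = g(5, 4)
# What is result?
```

g(5, 4) = 5 * 5 * 5 * 5 = 625

Answer: 625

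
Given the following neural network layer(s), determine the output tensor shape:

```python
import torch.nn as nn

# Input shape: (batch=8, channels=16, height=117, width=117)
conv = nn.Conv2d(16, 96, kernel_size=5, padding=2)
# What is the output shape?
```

Input: (8, 16, 117, 117) -> Output: (8, 96, 117, 117)

Answer: (8, 96, 117, 117)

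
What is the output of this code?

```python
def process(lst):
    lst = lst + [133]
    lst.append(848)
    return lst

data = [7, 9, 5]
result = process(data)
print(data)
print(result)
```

Key concept: rebinding parameter vs mutation.
Step by step:
`data = [7, 9, 5]` → data = [7, 9, 5]
`result = process(data)` → result = [7, 9, 5, 133, 848]
`print(data)` → prints [7, 9, 5]
`print(result)` → prints [7, 9, 5, 133, 848]

Answer:
[7, 9, 5]
[7, 9, 5, 133, 848]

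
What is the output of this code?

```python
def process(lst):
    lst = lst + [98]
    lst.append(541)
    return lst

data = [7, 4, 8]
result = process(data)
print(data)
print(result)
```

Key concept: rebinding parameter vs mutation.
Step by step:
`data = [7, 4, 8]` → data = [7, 4, 8]
`result = process(data)` → result = [7, 4, 8, 98, 541]
`print(data)` → prints [7, 4, 8]
`print(result)` → prints [7, 4, 8, 98, 541]

Answer:
[7, 4, 8]
[7, 4, 8, 98, 541]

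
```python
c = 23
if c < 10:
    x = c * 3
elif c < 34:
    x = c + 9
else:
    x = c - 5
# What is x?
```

Trace:
`c = 23` → c = 23
`if c < 10: ...` → c < 10 is False, c < 34 is True → x = 32
So x = 32

Answer: 32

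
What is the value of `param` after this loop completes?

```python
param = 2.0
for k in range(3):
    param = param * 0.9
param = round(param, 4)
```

Exponential decay: 2.0 * 0.9^3
`param` takes the values: 2.0 → 1.8 → 1.62 → 1.458

Answer: 1.458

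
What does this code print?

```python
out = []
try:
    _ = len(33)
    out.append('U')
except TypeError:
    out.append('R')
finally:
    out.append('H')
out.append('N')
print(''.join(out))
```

Execution trace: 'R' (except TypeError) → 'H' (finally) → 'N' (after the try/except). Output: RHN

Answer: RHN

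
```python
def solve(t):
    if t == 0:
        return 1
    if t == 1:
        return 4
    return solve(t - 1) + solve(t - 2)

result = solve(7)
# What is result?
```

Build up from base cases: solve(0)=1, solve(1)=4, solve(2)=5, solve(3)=9, solve(4)=14, solve(5)=23, solve(6)=37, ..., solve(7)=60

Answer: 60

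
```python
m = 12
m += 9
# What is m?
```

Trace:
`m = 12` → m = 12
`m += 9` → m = 21
So m = 21

Answer: 21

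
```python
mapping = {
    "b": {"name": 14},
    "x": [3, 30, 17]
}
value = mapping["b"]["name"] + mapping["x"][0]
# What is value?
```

Trace:
`mapping = { ...` → mapping = {'b': {'name': 14}, 'x': [3, 30, 17]}
`value = mapping["b"]["name"] + mapping["x"][0]` → value = 17
So value = 17

Answer: 17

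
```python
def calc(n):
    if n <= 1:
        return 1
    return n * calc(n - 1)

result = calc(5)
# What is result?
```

calc(5) = 5 * 4 * 3 * 2 * 1 = 120

Answer: 120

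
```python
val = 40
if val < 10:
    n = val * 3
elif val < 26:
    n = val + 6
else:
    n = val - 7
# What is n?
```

Trace:
`val = 40` → val = 40
`if val < 10: ...` → val < 10 is False, val < 26 is False, take else branch → n = 33
So n = 33

Answer: 33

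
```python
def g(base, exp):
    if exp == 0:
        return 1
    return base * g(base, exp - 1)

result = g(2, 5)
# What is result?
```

g(2, 5) = 2 * 2 * 2 * 2 * 2 = 32

Answer: 32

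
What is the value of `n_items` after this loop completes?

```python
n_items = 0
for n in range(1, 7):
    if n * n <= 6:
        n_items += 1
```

Count numbers where n² ≤ 6
`n_items` takes the values: 0 → 1 → 2

Answer: 2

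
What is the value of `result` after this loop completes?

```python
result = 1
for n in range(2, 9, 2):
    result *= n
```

Product of even numbers 2 to 8
`result` takes the values: 1 → 2 → 8 → 48 → 384

Answer: 384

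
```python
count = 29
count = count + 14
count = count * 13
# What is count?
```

Trace:
`count = 29` → count = 29
`count = count + 14` → count = 43
`count = count * 13` → count = 559
So count = 559

Answer: 559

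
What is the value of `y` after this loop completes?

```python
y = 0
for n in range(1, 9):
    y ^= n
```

XOR of 1 to 8
`y` takes the values: 0 → 1 → 3 → 0 → 4 → 1 → 7 → 0 → 8

Answer: 8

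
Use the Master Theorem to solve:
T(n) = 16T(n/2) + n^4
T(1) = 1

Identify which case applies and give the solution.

a=16, b=2, f(n)=n^4. log_2(16) = 4. Since c=4 = 4, Case 2 applies: T(n) = Θ(n^log_b(a) · log n) = O(n^4 log n).

Answer: O(n^4 log n) - Case 2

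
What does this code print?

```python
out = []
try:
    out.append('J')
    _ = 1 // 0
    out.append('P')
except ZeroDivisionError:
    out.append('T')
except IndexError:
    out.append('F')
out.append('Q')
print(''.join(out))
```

Execution trace: 'J' (try body) → 'T' (except ZeroDivisionError) → 'Q' (after the try/except). Output: JTQ

Answer: JTQ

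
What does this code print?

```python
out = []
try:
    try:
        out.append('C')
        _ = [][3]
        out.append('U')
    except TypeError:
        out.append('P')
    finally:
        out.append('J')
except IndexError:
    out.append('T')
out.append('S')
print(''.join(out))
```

Execution trace: 'C' (try body) → 'J' (finally) → 'T' (outer except IndexError) → 'S' (after the try/except). Output: CJTS

Answer: CJTS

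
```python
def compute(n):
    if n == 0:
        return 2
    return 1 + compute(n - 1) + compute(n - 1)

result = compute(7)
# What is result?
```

compute(n) = 1 + 2·compute(n-1), compute(0)=2. Closed form: (2+1)·2^7 - 1 = 383.

Answer: 383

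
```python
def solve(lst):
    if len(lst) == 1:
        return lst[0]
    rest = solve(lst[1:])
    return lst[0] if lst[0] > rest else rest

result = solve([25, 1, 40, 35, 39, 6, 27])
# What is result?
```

Recursive max over [25, 1, 40, 35, 39, 6, 27] = 40

Answer: 40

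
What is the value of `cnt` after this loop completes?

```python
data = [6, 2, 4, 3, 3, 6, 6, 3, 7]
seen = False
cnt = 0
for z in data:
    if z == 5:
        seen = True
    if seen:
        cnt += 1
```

Count elements after first 5 in [6, 2, 4, 3, 3, 6, 6, 3, 7]
`cnt` takes the values: 0

Answer: 0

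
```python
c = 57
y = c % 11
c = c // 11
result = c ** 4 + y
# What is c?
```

Trace:
`c = 57` → c = 57
`y = c % 11` → y = 2
`c = c // 11` → c = 5
`result = c ** 4 + y` → result = 627
So c = 5

Answer: 5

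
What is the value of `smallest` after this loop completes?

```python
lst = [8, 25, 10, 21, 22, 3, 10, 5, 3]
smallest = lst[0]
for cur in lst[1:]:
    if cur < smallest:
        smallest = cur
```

Minimum of [8, 25, 10, 21, 22, 3, 10, 5, 3]
`smallest` takes the values: 8 → 3

Answer: 3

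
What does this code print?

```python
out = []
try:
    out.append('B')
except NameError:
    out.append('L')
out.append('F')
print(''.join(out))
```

Execution trace: 'B' (try body, no exception) → 'F' (after the try/except). Output: BF

Answer: BF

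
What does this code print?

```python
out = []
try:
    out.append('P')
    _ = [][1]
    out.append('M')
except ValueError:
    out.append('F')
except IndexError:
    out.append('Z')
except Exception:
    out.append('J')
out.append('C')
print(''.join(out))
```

Execution trace: 'P' (try body) → 'Z' (except IndexError) → 'C' (after the try/except). Output: PZC

Answer: PZC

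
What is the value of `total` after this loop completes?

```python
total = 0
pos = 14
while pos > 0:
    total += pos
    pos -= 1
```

Sum 14 down to 1
`total` takes the values: 0 → 14 → 27 → 39 → 50 → 60 → 69 → 77 → 84 → 90 → 95 → 99 → 102 → 104 → 105

Answer: 105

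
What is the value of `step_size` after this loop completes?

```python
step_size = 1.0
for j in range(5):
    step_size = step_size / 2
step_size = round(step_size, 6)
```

Halving LR 5 times: 1 / 2^5
`step_size` takes the values: 1.0 → 0.5 → 0.25 → 0.125 → 0.0625 → 0.03125

Answer: 0.03125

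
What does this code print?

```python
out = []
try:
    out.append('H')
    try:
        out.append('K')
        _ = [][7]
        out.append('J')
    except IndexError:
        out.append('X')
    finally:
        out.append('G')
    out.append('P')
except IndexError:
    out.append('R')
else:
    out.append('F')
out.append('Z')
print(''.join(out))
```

Execution trace: 'H' (try body) → 'K' (inner try body) → 'X' (inner except IndexError) → 'G' (inner finally) → 'P' (try body, no exception) → 'F' (else) → 'Z' (after the try/except). Output: HKXGPFZ

Answer: HKXGPFZ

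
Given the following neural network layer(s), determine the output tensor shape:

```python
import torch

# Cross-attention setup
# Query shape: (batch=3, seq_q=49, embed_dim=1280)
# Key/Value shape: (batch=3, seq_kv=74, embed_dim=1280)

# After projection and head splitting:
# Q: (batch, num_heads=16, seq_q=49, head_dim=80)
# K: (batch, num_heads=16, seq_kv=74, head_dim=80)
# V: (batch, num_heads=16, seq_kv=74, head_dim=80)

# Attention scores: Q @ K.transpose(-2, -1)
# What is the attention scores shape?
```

Input: (3, 49, 1280) -> Output: (3, 16, 49, 74)

Answer: (3, 16, 49, 74)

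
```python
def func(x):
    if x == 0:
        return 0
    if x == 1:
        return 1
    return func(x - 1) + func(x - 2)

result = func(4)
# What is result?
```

Build up from base cases: func(0)=0, func(1)=1, func(2)=1, func(3)=2, func(4)=3

Answer: 3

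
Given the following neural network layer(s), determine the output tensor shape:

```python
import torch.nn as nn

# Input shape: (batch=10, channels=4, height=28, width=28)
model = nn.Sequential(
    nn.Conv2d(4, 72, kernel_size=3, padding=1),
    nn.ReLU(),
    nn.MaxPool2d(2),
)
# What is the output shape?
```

Input: (10, 4, 28, 28) -> after Conv2d: (10, 72, 28, 28) -> after ReLU: (10, 72, 28, 28) -> Output: (10, 72, 14, 14)

Answer: (10, 72, 14, 14)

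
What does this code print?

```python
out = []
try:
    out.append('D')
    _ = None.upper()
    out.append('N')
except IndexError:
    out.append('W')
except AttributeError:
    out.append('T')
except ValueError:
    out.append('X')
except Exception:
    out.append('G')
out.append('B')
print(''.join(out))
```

Execution trace: 'D' (try body) → 'T' (except AttributeError) → 'B' (after the try/except). Output: DTB

Answer: DTB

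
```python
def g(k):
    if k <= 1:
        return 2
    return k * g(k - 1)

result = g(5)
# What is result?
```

g(5) = 5 * 4 * 3 * 2 * 2 = 240

Answer: 240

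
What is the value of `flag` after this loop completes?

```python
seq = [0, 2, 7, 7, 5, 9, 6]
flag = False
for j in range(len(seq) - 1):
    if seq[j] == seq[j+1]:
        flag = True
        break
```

Check consecutive duplicates in [0, 2, 7, 7, 5, 9, 6]
`flag` takes the values: False → True

Answer: True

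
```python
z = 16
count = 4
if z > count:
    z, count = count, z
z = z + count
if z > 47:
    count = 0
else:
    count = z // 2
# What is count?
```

Trace:
`z = 16` → z = 16
`count = 4` → count = 4
`if z > count: ...` → z > count is True → z = 4; count = 16
`z = z + count` → z = 20
`if z > 47: ...` → z > 47 is False, take else branch → count = 10
So count = 10

Answer: 10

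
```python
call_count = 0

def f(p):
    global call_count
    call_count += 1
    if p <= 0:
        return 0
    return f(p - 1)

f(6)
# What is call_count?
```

Linear recursion stepping by 1: 7 calls from p=6 down to ≤0.

Answer: 7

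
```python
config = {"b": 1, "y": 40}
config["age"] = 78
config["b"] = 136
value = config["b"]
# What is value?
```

Trace:
`config = {"b": 1, "y": 40}` → config = {'b': 1, 'y': 40}
`config["age"] = 78` → config = {'b': 1, 'y': 40, 'age': 78}
`config["b"] = 136` → config = {'b': 136, 'y': 40, 'age': 78}
`value = config["b"]` → value = 136
So value = 136

Answer: 136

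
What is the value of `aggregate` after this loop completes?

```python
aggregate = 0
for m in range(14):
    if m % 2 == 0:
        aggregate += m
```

Sum of even numbers 0 to 13
`aggregate` takes the values: 0 → 2 → 6 → 12 → 20 → 30 → 42

Answer: 42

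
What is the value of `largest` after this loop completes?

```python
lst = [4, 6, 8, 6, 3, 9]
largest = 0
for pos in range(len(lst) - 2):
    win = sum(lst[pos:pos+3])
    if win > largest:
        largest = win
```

Max sum of 3-element window in [4, 6, 8, 6, 3, 9]
`largest` takes the values: 0 → 18 → 20

Answer: 20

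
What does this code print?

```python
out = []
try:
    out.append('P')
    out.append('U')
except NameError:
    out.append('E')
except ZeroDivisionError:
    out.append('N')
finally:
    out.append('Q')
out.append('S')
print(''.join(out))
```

Execution trace: 'P' (try body) → 'U' (try body, no exception) → 'Q' (finally) → 'S' (after the try/except). Output: PUQS

Answer: PUQS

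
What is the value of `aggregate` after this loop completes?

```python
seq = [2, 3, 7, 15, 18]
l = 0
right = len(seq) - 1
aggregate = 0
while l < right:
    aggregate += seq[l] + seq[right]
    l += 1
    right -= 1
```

Sum of pairs from ends
`aggregate` takes the values: 0 → 20 → 38

Answer: 38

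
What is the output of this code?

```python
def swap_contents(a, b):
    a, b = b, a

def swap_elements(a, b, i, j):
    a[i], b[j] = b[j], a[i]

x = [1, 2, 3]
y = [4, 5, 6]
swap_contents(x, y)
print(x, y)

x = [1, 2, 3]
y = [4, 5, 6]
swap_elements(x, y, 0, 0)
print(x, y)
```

Key concept: parameter rebinding vs mutation.
Step by step:
`x = [1, 2, 3]` → x = [1, 2, 3]
`y = [4, 5, 6]` → y = [4, 5, 6]
`swap_contents(x, y)` → no visible change to tracked variables
`print(x, y)` → prints [1, 2, 3] [4, 5, 6]
`x = [1, 2, 3]` → x = [1, 2, 3]
`y = [4, 5, 6]` → y = [4, 5, 6]
`swap_elements(x, y, 0, 0)` → x = [4, 2, 3]; y = [1, 5, 6]
`print(x, y)` → prints [4, 2, 3] [1, 5, 6]

Answer:
[1, 2, 3] [4, 5, 6]
[4, 2, 3] [1, 5, 6]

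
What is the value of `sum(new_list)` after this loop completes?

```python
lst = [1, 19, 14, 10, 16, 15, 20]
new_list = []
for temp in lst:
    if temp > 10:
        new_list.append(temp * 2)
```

Sum of doubled values > 10
`new_list` takes the values: [] → [38] → [38, 28] → [38, 28, 32] → [38, 28, 32, 30] → [38, 28, 32, 30, 40]
So `sum(new_list)` = 168

Answer: 168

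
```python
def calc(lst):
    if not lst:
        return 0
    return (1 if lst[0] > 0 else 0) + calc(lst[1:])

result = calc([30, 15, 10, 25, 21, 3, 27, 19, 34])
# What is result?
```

Count of positive elements in [30, 15, 10, 25, 21, 3, 27, 19, 34] = 9

Answer: 9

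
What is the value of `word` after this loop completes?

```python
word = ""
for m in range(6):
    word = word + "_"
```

Repeat '_' 6 times
`word` takes the values: "" → "_" → "__" → "___" → "____" → "_____" → "______"

Answer: "______"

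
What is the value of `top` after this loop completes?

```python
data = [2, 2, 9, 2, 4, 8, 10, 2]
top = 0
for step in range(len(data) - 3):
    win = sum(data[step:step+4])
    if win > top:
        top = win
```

Max sum of 4-element window in [2, 2, 9, 2, 4, 8, 10, 2]
`top` takes the values: 0 → 15 → 17 → 23 → 24

Answer: 24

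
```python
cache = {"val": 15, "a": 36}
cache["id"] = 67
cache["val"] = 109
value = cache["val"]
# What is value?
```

Trace:
`cache = {"val": 15, "a": 36}` → cache = {'val': 15, 'a': 36}
`cache["id"] = 67` → cache = {'val': 15, 'a': 36, 'id': 67}
`cache["val"] = 109` → cache = {'val': 109, 'a': 36, 'id': 67}
`value = cache["val"]` → value = 109
So value = 109

Answer: 109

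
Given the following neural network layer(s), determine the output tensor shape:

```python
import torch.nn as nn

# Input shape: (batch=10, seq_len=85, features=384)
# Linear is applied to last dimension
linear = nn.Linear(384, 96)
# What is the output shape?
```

Input: (10, 85, 384) -> Output: (10, 85, 96)

Answer: (10, 85, 96)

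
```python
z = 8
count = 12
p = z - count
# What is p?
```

Trace:
`z = 8` → z = 8
`count = 12` → count = 12
`p = z - count` → p = -4
So p = -4

Answer: -4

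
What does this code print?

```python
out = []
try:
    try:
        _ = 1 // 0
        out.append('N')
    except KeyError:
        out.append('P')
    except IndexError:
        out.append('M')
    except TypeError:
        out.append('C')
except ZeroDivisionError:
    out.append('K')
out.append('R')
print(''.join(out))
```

Execution trace: 'K' (outer except ZeroDivisionError) → 'R' (after the try/except). Output: KR

Answer: KR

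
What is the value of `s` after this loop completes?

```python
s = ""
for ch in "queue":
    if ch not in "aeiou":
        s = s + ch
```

Remove vowels from 'queue'
`s` takes the values: "" → "q"

Answer: "q"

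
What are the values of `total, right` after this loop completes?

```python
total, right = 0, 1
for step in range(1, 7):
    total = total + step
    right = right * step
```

Sum and factorial of 1 to 6
`total, right` takes the values: (0, 1) → (1, 1) → (3, 1) → (3, 2) → (6, 2) → (6, 6) → (10, 6) → (10, 24) → (15, 24) → (15, 120) → (21, 120) → (21, 720)

Answer: 21, 720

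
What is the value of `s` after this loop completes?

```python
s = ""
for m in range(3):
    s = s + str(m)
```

Concatenate digits 0 to 2
`s` takes the values: "" → "0" → "01" → "012"

Answer: "012"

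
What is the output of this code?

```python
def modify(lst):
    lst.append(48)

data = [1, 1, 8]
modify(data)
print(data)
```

Key concept: function modifies passed list.
Step by step:
`data = [1, 1, 8]` → data = [1, 1, 8]
`modify(data)` → data = [1, 1, 8, 48]
`print(data)` → prints [1, 1, 8, 48]

Answer: [1, 1, 8, 48]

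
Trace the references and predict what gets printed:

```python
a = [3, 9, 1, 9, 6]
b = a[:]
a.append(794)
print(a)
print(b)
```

Key concept: slice [:] creates copy.
Step by step:
`a = [3, 9, 1, 9, 6]` → a = [3, 9, 1, 9, 6]
`b = a[:]` → b = [3, 9, 1, 9, 6]
`a.append(794)` → a = [3, 9, 1, 9, 6, 794]
`print(a)` → prints [3, 9, 1, 9, 6, 794]
`print(b)` → prints [3, 9, 1, 9, 6]

Answer:
[3, 9, 1, 9, 6, 794]
[3, 9, 1, 9, 6]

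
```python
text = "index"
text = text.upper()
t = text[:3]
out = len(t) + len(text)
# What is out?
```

Trace:
`text = "index"` → text = 'index'
`text = text.upper()` → text = 'INDEX'
`t = text[:3]` → t = 'IND'
`out = len(t) + len(text)` → out = 8
So out = 8

Answer: 8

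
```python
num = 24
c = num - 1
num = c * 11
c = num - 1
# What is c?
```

Trace:
`num = 24` → num = 24
`c = num - 1` → c = 23
`num = c * 11` → num = 253
`c = num - 1` → c = 252
So c = 252

Answer: 252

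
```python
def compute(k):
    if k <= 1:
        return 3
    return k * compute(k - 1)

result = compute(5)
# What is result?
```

compute(5) = 5 * 4 * 3 * 2 * 3 = 360

Answer: 360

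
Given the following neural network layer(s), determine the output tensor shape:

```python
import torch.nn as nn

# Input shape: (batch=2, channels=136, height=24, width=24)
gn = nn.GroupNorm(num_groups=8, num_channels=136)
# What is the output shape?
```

Input: (2, 136, 24, 24) -> Output: (2, 136, 24, 24)

Answer: (2, 136, 24, 24)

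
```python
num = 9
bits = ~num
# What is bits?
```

Trace:
`num = 9` → num = 9
`bits = ~num` → bits = -10
So bits = -10

Answer: -10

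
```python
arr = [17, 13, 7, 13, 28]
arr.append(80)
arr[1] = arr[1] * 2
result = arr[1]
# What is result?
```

Trace:
`arr = [17, 13, 7, 13, 28]` → arr = [17, 13, 7, 13, 28]
`arr.append(80)` → arr = [17, 13, 7, 13, 28, 80]
`arr[1] = arr[1] * 2` → arr = [17, 26, 7, 13, 28, 80]
`result = arr[1]` → result = 26
So result = 26

Answer: 26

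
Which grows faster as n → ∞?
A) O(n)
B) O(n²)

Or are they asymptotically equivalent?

O(n) vs O(n²): Higher order terms dominate.

Answer: B) O(n²) grows faster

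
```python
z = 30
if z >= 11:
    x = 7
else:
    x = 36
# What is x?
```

Trace:
`z = 30` → z = 30
`if z >= 11: ...` → z >= 11 is True → x = 7
So x = 7

Answer: 7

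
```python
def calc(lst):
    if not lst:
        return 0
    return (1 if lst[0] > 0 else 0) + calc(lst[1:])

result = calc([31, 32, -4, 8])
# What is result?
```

Count of positive elements in [31, 32, -4, 8] = 3

Answer: 3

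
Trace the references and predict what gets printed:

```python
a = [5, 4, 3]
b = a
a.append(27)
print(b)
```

Key concept: basic list aliasing.
Step by step:
`a = [5, 4, 3]` → a = [5, 4, 3]
`b = a` → b = [5, 4, 3] (same object as a)
`a.append(27)` → a = [5, 4, 3, 27] (same object as b); b = [5, 4, 3, 27] (same object as a)
`print(b)` → prints [5, 4, 3, 27]

Answer: [5, 4, 3, 27]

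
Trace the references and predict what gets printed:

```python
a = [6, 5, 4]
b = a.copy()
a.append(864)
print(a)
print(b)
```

Key concept: list.copy() creates independent copy.
Step by step:
`a = [6, 5, 4]` → a = [6, 5, 4]
`b = a.copy()` → b = [6, 5, 4]
`a.append(864)` → a = [6, 5, 4, 864]
`print(a)` → prints [6, 5, 4, 864]
`print(b)` → prints [6, 5, 4]

Answer:
[6, 5, 4, 864]
[6, 5, 4]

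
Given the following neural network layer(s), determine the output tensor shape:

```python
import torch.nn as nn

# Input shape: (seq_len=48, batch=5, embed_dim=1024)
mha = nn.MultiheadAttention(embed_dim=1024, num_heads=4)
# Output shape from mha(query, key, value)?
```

Input: (48, 5, 1024) -> Output: (48, 5, 1024)

Answer: (48, 5, 1024)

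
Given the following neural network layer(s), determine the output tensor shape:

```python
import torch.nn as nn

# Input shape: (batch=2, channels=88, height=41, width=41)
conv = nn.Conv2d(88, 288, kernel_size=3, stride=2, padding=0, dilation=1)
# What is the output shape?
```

Input: (2, 88, 41, 41) -> Output: (2, 288, 20, 20)

Answer: (2, 288, 20, 20)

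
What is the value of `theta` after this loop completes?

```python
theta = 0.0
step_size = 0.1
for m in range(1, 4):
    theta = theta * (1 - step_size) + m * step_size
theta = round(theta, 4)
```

Moving average with lr=0.1
`theta` takes the values: 0.0 → 0.1 → 0.29 → 0.561

Answer: 0.561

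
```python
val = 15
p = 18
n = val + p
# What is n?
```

Trace:
`val = 15` → val = 15
`p = 18` → p = 18
`n = val + p` → n = 33
So n = 33

Answer: 33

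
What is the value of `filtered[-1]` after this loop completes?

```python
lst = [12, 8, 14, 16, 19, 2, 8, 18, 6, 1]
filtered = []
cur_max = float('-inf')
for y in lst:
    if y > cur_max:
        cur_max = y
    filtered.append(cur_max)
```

Running max ends at 19
`filtered` takes the values: [] → [12] → [12, 12] → [12, 12, 14] → [12, 12, 14, 16] → [12, 12, 14, 16, 19] → [12, 12, 14, 16, 19, 19] → [12, 12, 14, 16, 19, 19, 19] → [12, 12, 14, 16, 19, 19, 19, 19] → [12, 12, 14, 16, 19, 19, 19, 19, 19] → [12, 12, 14, 16, 19, 19, 19, 19, 19, 19]
So `filtered[-1]` = 19

Answer: 19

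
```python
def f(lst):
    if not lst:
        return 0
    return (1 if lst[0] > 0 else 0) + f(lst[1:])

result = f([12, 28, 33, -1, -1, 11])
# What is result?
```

Count of positive elements in [12, 28, 33, -1, -1, 11] = 4

Answer: 4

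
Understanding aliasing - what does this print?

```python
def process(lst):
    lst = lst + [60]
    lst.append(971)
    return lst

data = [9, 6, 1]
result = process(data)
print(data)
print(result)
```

Key concept: rebinding parameter vs mutation.
Step by step:
`data = [9, 6, 1]` → data = [9, 6, 1]
`result = process(data)` → result = [9, 6, 1, 60, 971]
`print(data)` → prints [9, 6, 1]
`print(result)` → prints [9, 6, 1, 60, 971]

Answer:
[9, 6, 1]
[9, 6, 1, 60, 971]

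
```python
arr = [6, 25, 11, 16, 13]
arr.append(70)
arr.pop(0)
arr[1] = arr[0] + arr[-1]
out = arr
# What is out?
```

Trace:
`arr = [6, 25, 11, 16, 13]` → arr = [6, 25, 11, 16, 13]
`arr.append(70)` → arr = [6, 25, 11, 16, 13, 70]
`arr.pop(0)` → arr = [25, 11, 16, 13, 70]
`arr[1] = arr[0] + arr[-1]` → arr = [25, 95, 16, 13, 70]
`out = arr` → out = [25, 95, 16, 13, 70]
So out = [25, 95, 16, 13, 70]

Answer: [25, 95, 16, 13, 70]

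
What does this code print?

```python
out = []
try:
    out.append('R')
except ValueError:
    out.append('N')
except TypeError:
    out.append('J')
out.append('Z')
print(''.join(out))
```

Execution trace: 'R' (try body, no exception) → 'Z' (after the try/except). Output: RZ

Answer: RZ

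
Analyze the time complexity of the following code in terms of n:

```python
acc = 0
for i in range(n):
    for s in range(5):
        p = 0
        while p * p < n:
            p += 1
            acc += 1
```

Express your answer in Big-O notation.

Each loop level contributes: n × 1 × √n. Multiplying the contributions gives O(n√n).

Answer: O(n√n)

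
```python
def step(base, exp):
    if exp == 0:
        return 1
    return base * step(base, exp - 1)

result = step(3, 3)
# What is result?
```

step(3, 3) = 3 * 3 * 3 = 27

Answer: 27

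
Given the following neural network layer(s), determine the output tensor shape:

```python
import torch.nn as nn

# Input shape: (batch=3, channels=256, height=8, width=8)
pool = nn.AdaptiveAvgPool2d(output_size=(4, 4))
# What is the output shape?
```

Input: (3, 256, 8, 8) -> Output: (3, 256, 4, 4)

Answer: (3, 256, 4, 4)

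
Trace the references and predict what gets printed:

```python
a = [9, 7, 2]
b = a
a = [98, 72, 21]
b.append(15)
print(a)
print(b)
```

Key concept: rebinding vs mutation: a is rebound to a new list, b still points at the original.
Step by step:
`a = [9, 7, 2]` → a = [9, 7, 2]
`b = a` → b = [9, 7, 2] (same object as a)
`a = [98, 72, 21]` → a = [98, 72, 21]
`b.append(15)` → b = [9, 7, 2, 15]
`print(a)` → prints [98, 72, 21]
`print(b)` → prints [9, 7, 2, 15]

Answer:
[98, 72, 21]
[9, 7, 2, 15]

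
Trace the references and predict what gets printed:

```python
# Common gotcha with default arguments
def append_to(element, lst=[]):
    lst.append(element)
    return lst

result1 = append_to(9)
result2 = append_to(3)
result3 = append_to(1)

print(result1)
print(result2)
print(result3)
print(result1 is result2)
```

Key concept: mutable default argument gotcha.
Step by step:
`result1 = append_to(9)` → result1 = [9]
`result2 = append_to(3)` → result1 = [9, 3] (same object as result2); result2 = [9, 3] (same object as result1)
`result3 = append_to(1)` → result1 = [9, 3, 1] (same object as result2, result3); result2 = [9, 3, 1] (same object as result1, result3); result3 = [9, 3, 1] (same object as result1, result2)
`print(result1)` → prints [9, 3, 1]
`print(result2)` → prints [9, 3, 1]
`print(result3)` → prints [9, 3, 1]
`print(result1 is result2)` → prints True

Answer:
[9, 3, 1]
[9, 3, 1]
[9, 3, 1]
True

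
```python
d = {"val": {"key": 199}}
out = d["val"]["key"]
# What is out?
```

Trace:
`d = {"val": {"key": 199}}` → d = {'val': {'key': 199}}
`out = d["val"]["key"]` → out = 199
So out = 199

Answer: 199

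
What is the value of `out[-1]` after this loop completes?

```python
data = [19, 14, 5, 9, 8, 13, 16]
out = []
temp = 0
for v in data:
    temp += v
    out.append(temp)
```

Cumulative sum ends at 84
`out` takes the values: [] → [19] → [19, 33] → [19, 33, 38] → [19, 33, 38, 47] → [19, 33, 38, 47, 55] → [19, 33, 38, 47, 55, 68] → [19, 33, 38, 47, 55, 68, 84]
So `out[-1]` = 84

Answer: 84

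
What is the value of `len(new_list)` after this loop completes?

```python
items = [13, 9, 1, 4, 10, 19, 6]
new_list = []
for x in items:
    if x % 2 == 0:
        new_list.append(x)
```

Count even numbers in [13, 9, 1, 4, 10, 19, 6]
`new_list` takes the values: [] → [4] → [4, 10] → [4, 10, 6]
So `len(new_list)` = 3

Answer: 3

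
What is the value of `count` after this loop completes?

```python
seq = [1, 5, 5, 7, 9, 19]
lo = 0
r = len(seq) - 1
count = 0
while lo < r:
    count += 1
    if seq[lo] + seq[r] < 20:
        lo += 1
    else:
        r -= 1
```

Steps to find pair summing to 20
`count` takes the values: 0 → 1 → 2 → 3 → 4 → 5

Answer: 5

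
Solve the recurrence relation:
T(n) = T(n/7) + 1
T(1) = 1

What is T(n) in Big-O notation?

Each step divides n by 7 and adds 1. After log_7(n) steps we reach T(1)=1. So T(n) = 1·log_7(n) + 1 = O(log n).

Answer: O(log n)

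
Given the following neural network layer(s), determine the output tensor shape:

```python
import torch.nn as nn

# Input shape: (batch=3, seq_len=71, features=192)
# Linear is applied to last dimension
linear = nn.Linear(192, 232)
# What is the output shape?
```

Input: (3, 71, 192) -> Output: (3, 71, 232)

Answer: (3, 71, 232)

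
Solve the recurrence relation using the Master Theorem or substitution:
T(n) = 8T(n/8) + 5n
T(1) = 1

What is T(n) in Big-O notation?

By Master Theorem: a=8, b=8, f(n)=5n. Since log_8(8) = 1 and f(n) = Θ(n^1), Case 2 applies. T(n) = O(n log n).

Answer: O(n log n)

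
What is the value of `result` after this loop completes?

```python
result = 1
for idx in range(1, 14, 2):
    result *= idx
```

Product of 1, 3, 5, ... up to 13
`result` takes the values: 1 → 3 → 15 → 105 → 945 → 10395 → 135135

Answer: 135135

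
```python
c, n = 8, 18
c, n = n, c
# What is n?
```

Trace:
`c, n = 8, 18` → c = 8; n = 18
`c, n = n, c` → c = 18; n = 8
So n = 8

Answer: 8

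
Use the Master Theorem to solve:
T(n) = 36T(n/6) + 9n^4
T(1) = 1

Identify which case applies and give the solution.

a=36, b=6, f(n)=9n^4. log_6(36) = 2. Since c=4 > 2 and the regularity condition holds (36(n/6)^4 = (36/6^4)n^4 with 36/6^4 < 1), Case 3 applies: T(n) = Θ(f(n)) = O(n^4).

Answer: O(n^4) - Case 3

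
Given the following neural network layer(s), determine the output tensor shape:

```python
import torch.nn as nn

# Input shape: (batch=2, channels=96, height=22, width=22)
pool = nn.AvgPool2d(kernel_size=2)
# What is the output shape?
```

Input: (2, 96, 22, 22) -> Output: (2, 96, 11, 11)

Answer: (2, 96, 11, 11)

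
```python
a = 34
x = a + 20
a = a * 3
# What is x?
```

Trace:
`a = 34` → a = 34
`x = a + 20` → x = 54
`a = a * 3` → a = 102
So x = 54

Answer: 54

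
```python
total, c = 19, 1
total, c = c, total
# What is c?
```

Trace:
`total, c = 19, 1` → total = 19; c = 1
`total, c = c, total` → total = 1; c = 19
So c = 19

Answer: 19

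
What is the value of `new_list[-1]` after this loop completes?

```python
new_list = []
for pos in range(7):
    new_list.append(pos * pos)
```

Last element of squares 0 to 6
`new_list` takes the values: [] → [0] → [0, 1] → [0, 1, 4] → [0, 1, 4, 9] → [0, 1, 4, 9, 16] → [0, 1, 4, 9, 16, 25] → [0, 1, 4, 9, 16, 25, 36]
So `new_list[-1]` = 36

Answer: 36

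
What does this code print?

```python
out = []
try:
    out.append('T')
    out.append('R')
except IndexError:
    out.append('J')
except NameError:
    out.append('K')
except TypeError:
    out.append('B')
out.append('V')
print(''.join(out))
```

Execution trace: 'T' (try body) → 'R' (try body, no exception) → 'V' (after the try/except). Output: TRV

Answer: TRV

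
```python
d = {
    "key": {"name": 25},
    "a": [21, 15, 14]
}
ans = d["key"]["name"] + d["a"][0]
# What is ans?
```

Trace:
`d = { ...` → d = {'key': {'name': 25}, 'a': [21, 15, 14]}
`ans = d["key"]["name"] + d["a"][0]` → ans = 46
So ans = 46

Answer: 46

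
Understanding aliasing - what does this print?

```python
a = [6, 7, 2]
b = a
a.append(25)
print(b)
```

Key concept: basic list aliasing.
Step by step:
`a = [6, 7, 2]` → a = [6, 7, 2]
`b = a` → b = [6, 7, 2] (same object as a)
`a.append(25)` → a = [6, 7, 2, 25] (same object as b); b = [6, 7, 2, 25] (same object as a)
`print(b)` → prints [6, 7, 2, 25]

Answer: [6, 7, 2, 25]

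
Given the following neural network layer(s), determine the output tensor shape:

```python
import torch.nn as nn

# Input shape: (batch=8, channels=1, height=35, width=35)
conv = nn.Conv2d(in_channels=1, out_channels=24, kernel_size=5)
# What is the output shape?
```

Input: (8, 1, 35, 35) -> Output: (8, 24, 31, 31)

Answer: (8, 24, 31, 31)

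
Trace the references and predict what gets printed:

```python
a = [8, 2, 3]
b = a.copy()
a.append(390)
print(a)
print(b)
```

Key concept: list.copy() creates independent copy.
Step by step:
`a = [8, 2, 3]` → a = [8, 2, 3]
`b = a.copy()` → b = [8, 2, 3]
`a.append(390)` → a = [8, 2, 3, 390]
`print(a)` → prints [8, 2, 3, 390]
`print(b)` → prints [8, 2, 3]

Answer:
[8, 2, 3, 390]
[8, 2, 3]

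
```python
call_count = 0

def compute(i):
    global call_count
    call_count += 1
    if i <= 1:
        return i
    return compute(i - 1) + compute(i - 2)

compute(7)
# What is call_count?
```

Calls(i) = 1 + Calls(i-1) + Calls(i-2); Calls(0)=Calls(1)=1. For i=7 this gives 41.

Answer: 41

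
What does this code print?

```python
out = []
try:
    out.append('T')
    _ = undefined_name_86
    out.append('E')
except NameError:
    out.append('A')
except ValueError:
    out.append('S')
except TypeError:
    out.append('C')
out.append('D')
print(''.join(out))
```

Execution trace: 'T' (try body) → 'A' (except NameError) → 'D' (after the try/except). Output: TAD

Answer: TAD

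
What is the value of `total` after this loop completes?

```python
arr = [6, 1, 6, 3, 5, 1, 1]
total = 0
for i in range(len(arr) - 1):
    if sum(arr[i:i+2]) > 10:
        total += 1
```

Count windows with sum > 10
`total` takes the values: 0

Answer: 0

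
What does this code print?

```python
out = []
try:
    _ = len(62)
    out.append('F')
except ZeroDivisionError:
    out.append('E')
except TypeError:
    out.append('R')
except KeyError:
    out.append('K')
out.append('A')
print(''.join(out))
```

Execution trace: 'R' (except TypeError) → 'A' (after the try/except). Output: RA

Answer: RA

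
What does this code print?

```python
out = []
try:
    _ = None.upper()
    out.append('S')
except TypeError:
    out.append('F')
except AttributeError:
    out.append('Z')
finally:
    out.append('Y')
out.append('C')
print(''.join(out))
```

Execution trace: 'Z' (except AttributeError) → 'Y' (finally) → 'C' (after the try/except). Output: ZYC

Answer: ZYC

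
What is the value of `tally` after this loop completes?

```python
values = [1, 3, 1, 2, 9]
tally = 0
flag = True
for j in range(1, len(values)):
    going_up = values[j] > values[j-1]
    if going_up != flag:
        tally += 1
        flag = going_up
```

Count direction changes in [1, 3, 1, 2, 9]
`tally` takes the values: 0 → 1 → 2

Answer: 2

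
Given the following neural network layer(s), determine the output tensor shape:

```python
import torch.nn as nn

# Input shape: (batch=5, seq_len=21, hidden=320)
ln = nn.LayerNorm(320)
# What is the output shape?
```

Input: (5, 21, 320) -> Output: (5, 21, 320)

Answer: (5, 21, 320)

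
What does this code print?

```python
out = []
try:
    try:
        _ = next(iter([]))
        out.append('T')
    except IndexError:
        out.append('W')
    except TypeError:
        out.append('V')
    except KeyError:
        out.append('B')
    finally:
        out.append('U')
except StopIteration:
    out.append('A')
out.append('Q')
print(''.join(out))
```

Execution trace: 'U' (inner finally) → 'A' (outer except StopIteration) → 'Q' (after the try/except). Output: UAQ

Answer: UAQ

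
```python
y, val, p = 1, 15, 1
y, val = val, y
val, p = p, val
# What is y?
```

Trace:
`y, val, p = 1, 15, 1` → y = 1; val = 15; p = 1
`y, val = val, y` → y = 15; val = 1
`val, p = p, val` → val = 1; p = 1
So y = 15

Answer: 15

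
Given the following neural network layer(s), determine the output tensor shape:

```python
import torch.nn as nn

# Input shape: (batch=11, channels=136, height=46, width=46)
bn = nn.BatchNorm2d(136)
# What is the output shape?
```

Input: (11, 136, 46, 46) -> Output: (11, 136, 46, 46)

Answer: (11, 136, 46, 46)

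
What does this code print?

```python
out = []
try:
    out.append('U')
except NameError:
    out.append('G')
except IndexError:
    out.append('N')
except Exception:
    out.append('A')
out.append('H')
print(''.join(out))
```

Execution trace: 'U' (try body, no exception) → 'H' (after the try/except). Output: UH

Answer: UH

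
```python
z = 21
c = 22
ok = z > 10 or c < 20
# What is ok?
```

Trace:
`z = 21` → z = 21
`c = 22` → c = 22
`ok = z > 10 or c < 20` → ok = True
So ok = True

Answer: True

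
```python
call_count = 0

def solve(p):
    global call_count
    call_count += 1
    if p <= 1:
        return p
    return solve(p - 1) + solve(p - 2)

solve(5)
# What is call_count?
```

Calls(p) = 1 + Calls(p-1) + Calls(p-2); Calls(0)=Calls(1)=1. For p=5 this gives 15.

Answer: 15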